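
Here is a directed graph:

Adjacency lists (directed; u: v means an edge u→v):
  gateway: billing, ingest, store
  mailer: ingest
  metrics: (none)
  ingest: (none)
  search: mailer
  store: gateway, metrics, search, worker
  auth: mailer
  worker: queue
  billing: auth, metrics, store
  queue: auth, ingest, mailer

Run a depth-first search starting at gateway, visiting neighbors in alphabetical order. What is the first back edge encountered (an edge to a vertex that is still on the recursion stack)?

DFS from gateway (visiting neighbors in alphabetical order); mark gray on enter, black on exit:
gateway gray
  billing gray
    auth gray
      mailer gray
        ingest gray
        ingest black
      mailer black
    auth black
    metrics gray
    metrics black
    store gray
      store→gateway: gateway is gray → back edge
First back edge: store → gateway.

store->gateway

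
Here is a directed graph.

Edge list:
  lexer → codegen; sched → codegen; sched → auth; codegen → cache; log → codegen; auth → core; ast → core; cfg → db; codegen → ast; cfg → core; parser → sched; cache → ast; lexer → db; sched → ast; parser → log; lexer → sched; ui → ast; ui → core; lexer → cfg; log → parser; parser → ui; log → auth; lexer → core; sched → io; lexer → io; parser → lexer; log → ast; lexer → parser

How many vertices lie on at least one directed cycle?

3

A vertex is on a directed cycle iff it belongs to a strongly connected component of size ≥ 2 (or has a self-loop).
The vertices on cycles are {log, lexer, parser} — 3 in total.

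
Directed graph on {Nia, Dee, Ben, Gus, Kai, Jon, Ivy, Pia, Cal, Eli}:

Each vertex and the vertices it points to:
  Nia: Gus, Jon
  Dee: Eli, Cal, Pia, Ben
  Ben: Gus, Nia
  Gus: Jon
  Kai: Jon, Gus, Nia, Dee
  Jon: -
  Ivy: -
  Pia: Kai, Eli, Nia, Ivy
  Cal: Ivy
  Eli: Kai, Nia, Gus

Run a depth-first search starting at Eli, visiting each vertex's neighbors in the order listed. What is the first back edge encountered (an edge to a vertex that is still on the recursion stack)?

Dee->Eli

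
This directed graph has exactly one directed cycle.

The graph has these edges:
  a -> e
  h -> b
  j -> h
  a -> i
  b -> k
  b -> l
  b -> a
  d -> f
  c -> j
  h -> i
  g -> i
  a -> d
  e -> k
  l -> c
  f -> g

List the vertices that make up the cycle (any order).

b, c, h, j, l

DFS with gray/black marking from b:
b gray
  l gray
    c gray
      j gray
        h gray
          h→b: b is gray → back edge
Back edge closes the cycle b → l → c → j → h → b; its vertices are {b, c, h, j, l}.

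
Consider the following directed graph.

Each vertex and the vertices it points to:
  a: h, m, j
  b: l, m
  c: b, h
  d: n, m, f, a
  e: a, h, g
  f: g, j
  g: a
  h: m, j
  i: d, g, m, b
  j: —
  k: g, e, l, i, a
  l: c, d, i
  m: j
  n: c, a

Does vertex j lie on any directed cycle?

j lies on a cycle iff there is a path from j back to itself.
Exploring from j, it never reaches itself; equivalently, its strongly connected component is a singleton.

No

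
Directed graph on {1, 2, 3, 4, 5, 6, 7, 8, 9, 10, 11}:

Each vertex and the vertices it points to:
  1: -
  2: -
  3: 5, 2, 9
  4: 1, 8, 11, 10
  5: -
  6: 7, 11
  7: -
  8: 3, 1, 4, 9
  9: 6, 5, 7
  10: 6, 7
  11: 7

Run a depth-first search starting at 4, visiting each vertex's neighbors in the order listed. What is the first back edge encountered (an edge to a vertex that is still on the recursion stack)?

DFS from 4 (visiting each vertex's neighbors in the order listed); mark gray on enter, black on exit:
4 gray
  1 gray
  1 black
  8 gray
    3 gray
      5 gray
      5 black
      2 gray
      2 black
      9 gray
        6 gray
          7 gray
          7 black
          11 gray
            11→7: 7 black — skip
          11 black
        6 black
        9→5: 5 black — skip
        9→7: 7 black — skip
      9 black
    3 black
    8→1: 1 black — skip
    8→4: 4 is gray → back edge
First back edge: 8 → 4.

8->4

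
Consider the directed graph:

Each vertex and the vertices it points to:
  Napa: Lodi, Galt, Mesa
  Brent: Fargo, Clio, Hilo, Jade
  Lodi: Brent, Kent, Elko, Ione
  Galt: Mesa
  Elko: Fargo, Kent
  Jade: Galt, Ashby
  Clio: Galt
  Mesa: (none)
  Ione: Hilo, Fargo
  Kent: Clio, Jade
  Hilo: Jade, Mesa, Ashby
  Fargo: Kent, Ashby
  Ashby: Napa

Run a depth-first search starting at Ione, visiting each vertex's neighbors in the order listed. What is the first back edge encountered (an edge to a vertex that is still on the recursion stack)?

DFS from Ione (visiting each vertex's neighbors in the order listed); mark gray on enter, black on exit:
Ione gray
  Hilo gray
    Jade gray
      Galt gray
        Mesa gray
        Mesa black
      Galt black
      Ashby gray
        Napa gray
          Lodi gray
            Brent gray
              Fargo gray
                Kent gray
                  Clio gray
                    Clio→Galt: Galt black — skip
                  Clio black
                  Kent→Jade: Jade is gray → back edge
First back edge: Kent → Jade.

Kent->Jade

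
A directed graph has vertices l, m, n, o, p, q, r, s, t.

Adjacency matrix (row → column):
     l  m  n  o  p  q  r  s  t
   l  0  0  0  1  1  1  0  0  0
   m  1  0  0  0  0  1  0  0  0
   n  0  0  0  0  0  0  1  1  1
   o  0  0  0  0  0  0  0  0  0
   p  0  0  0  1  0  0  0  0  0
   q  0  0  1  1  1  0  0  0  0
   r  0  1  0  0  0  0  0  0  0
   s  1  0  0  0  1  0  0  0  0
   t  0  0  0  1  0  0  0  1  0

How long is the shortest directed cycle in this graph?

4

For each vertex v, BFS finds the shortest path from v back to v.
The shortest such closed walk is n → s → l → q → n, length 4.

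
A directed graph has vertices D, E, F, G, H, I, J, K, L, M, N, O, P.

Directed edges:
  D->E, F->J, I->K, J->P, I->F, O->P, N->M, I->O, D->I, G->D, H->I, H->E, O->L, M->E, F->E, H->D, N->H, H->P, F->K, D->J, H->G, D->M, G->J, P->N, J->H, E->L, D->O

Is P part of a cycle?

Yes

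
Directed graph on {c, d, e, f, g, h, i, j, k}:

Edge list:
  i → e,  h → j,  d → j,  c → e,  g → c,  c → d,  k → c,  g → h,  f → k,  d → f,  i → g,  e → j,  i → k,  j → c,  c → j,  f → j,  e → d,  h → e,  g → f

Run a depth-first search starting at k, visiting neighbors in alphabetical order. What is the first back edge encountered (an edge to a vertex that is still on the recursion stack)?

j→c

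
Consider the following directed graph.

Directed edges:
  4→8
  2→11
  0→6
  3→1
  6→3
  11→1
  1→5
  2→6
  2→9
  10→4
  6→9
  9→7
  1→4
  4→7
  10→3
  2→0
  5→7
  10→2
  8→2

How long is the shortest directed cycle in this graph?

For each vertex v, BFS finds the shortest path from v back to v.
The shortest such closed walk is 2 → 11 → 1 → 4 → 8 → 2, length 5.

5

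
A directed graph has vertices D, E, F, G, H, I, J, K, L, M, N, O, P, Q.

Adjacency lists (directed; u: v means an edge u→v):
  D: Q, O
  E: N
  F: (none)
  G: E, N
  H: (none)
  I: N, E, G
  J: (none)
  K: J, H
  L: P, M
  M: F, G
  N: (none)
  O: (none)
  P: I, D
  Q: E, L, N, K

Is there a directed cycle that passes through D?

Yes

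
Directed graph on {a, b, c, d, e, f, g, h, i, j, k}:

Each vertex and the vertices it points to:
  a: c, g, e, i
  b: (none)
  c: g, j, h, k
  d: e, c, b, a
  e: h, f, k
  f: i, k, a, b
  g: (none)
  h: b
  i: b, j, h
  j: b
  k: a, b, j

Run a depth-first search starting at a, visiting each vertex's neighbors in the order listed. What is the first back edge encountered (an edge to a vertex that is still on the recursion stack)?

k→a

DFS from a (visiting each vertex's neighbors in the order listed); mark gray on enter, black on exit:
a gray
  c gray
    g gray
    g black
    j gray
      b gray
      b black
    j black
    h gray
      h→b: b black — skip
    h black
    k gray
      k→a: a is gray → back edge
First back edge: k → a.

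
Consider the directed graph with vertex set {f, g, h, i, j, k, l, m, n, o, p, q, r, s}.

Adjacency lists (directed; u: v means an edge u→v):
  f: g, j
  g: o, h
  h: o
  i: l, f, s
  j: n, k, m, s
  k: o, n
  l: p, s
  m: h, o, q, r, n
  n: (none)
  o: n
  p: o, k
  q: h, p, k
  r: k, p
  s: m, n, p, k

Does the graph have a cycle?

No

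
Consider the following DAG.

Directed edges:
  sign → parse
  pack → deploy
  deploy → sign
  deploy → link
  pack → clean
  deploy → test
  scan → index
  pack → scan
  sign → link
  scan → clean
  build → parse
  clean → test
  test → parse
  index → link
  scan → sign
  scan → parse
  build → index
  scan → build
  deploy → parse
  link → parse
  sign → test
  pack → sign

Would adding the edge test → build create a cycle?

No

Adding test→build creates a cycle iff build can already reach test.
Explore from build: no path reaches test. The graph stays acyclic.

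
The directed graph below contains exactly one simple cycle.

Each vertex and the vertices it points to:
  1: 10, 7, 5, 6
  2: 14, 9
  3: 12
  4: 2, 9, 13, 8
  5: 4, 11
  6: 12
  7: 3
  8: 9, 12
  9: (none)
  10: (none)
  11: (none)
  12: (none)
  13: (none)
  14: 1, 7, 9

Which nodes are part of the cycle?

1, 2, 4, 5, 14

DFS with gray/black marking from 1:
1 gray
  10 gray
  10 black
  7 gray
    3 gray
      12 gray
      12 black
    3 black
  7 black
  5 gray
    4 gray
      2 gray
        14 gray
          14→1: 1 is gray → back edge
Back edge closes the cycle 1 → 5 → 4 → 2 → 14 → 1; its vertices are {1, 2, 4, 5, 14}.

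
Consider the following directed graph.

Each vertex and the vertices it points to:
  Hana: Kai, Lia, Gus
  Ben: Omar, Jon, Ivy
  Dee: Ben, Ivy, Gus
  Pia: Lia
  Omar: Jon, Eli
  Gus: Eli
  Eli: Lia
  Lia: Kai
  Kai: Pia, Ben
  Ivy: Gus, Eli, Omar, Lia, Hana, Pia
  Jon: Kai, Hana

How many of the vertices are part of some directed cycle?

10

A vertex is on a directed cycle iff it belongs to a strongly connected component of size ≥ 2 (or has a self-loop).
The vertices on cycles are {Ben, Eli, Gus, Ivy, Jon, Kai, Lia, Pia, Hana, Omar} — 10 in total.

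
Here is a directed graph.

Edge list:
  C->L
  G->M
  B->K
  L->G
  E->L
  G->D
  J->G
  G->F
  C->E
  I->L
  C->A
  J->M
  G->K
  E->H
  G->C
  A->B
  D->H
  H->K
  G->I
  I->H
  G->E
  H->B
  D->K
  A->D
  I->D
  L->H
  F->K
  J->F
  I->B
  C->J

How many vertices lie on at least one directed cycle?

A vertex is on a directed cycle iff it belongs to a strongly connected component of size ≥ 2 (or has a self-loop).
The vertices on cycles are {C, E, G, I, J, L} — 6 in total.

6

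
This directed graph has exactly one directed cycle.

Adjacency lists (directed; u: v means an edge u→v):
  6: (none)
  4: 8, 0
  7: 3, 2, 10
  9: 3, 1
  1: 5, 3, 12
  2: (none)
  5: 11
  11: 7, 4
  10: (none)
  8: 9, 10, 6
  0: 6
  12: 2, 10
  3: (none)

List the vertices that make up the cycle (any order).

DFS with gray/black marking from 1:
1 gray
  5 gray
    11 gray
      7 gray
        3 gray
        3 black
        2 gray
        2 black
        10 gray
        10 black
      7 black
      4 gray
        8 gray
          9 gray
            9→3: 3 black — skip
            9→1: 1 is gray → back edge
Back edge closes the cycle 1 → 5 → 11 → 4 → 8 → 9 → 1; its vertices are {1, 4, 5, 8, 9, 11}.

1, 4, 5, 8, 9, 11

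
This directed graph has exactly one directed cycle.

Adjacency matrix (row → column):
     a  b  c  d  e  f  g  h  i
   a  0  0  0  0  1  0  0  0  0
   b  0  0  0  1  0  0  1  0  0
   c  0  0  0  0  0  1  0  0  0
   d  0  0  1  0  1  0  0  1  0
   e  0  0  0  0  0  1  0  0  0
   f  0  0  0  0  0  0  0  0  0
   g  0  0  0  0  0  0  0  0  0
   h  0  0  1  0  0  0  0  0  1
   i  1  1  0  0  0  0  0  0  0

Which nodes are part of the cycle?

b, d, h, i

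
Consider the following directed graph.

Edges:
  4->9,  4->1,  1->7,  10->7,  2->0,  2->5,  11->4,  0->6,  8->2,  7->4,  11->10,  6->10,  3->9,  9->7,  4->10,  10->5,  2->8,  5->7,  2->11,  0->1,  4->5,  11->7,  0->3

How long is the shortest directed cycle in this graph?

2

For each vertex v, BFS finds the shortest path from v back to v.
The shortest such closed walk is 8 → 2 → 8, length 2.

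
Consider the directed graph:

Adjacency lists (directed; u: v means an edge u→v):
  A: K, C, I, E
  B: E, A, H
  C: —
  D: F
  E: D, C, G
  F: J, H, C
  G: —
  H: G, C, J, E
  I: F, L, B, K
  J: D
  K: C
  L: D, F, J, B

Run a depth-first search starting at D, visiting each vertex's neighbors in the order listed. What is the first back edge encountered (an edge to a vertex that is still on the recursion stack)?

DFS from D (visiting each vertex's neighbors in the order listed); mark gray on enter, black on exit:
D gray
  F gray
    J gray
      J→D: D is gray → back edge
First back edge: J → D.

J→D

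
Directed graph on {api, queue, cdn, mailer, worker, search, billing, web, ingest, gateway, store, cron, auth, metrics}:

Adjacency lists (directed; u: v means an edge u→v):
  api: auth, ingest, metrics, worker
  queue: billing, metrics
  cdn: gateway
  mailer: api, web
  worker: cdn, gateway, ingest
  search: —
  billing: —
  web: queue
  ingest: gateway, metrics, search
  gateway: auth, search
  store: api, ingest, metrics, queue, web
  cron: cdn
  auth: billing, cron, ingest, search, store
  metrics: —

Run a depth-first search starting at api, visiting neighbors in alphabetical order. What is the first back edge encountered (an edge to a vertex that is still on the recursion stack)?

gateway->auth

DFS from api (visiting neighbors in alphabetical order); mark gray on enter, black on exit:
api gray
  auth gray
    billing gray
    billing black
    cron gray
      cdn gray
        gateway gray
          gateway→auth: auth is gray → back edge
First back edge: gateway → auth.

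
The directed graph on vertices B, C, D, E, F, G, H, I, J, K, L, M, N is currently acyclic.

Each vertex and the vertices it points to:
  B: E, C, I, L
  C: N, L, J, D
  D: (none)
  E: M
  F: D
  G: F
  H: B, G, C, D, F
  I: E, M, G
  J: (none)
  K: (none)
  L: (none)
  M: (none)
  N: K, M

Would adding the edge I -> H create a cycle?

Yes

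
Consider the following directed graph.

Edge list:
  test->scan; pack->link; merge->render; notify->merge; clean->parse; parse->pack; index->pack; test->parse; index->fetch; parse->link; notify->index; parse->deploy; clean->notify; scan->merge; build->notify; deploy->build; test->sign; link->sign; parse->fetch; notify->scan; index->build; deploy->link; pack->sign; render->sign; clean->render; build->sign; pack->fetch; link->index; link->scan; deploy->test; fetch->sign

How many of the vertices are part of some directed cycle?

A vertex is on a directed cycle iff it belongs to a strongly connected component of size ≥ 2 (or has a self-loop).
The vertices on cycles are {link, pack, test, build, index, parse, deploy, notify} — 8 in total.

8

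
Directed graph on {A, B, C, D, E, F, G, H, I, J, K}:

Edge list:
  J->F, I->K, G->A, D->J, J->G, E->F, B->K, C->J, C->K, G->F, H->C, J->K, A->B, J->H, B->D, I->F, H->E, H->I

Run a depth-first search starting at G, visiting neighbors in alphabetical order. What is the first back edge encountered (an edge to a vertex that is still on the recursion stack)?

J->G

DFS from G (visiting neighbors in alphabetical order); mark gray on enter, black on exit:
G gray
  A gray
    B gray
      D gray
        J gray
          F gray
          F black
          J→G: G is gray → back edge
First back edge: J → G.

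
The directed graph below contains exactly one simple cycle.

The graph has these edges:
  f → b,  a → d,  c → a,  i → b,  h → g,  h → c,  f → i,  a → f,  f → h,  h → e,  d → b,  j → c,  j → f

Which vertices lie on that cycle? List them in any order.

DFS with gray/black marking from f:
f gray
  b gray
  b black
  h gray
    e gray
    e black
    c gray
      a gray
        d gray
          d→b: b black — skip
        d black
        a→f: f is gray → back edge
Back edge closes the cycle f → h → c → a → f; its vertices are {a, c, f, h}.

a, c, f, h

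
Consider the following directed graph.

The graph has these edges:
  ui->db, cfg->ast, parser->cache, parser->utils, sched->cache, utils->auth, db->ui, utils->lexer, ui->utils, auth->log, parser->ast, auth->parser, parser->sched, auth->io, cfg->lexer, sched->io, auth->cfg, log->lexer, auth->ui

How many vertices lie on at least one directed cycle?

A vertex is on a directed cycle iff it belongs to a strongly connected component of size ≥ 2 (or has a self-loop).
The vertices on cycles are {db, ui, auth, utils, parser} — 5 in total.

5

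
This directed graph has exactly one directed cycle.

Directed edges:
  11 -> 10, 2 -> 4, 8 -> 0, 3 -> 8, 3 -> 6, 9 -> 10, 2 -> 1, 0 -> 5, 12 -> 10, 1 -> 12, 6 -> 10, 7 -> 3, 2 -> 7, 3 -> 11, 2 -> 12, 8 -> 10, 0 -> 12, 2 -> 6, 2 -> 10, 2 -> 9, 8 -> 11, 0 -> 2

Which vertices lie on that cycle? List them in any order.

DFS with gray/black marking from 0:
0 gray
  2 gray
    4 gray
    4 black
    7 gray
      3 gray
        11 gray
          10 gray
          10 black
        11 black
        8 gray
          8→10: 10 black — skip
          8→11: 11 black — skip
          8→0: 0 is gray → back edge
Back edge closes the cycle 0 → 2 → 7 → 3 → 8 → 0; its vertices are {0, 2, 3, 7, 8}.

0, 2, 3, 7, 8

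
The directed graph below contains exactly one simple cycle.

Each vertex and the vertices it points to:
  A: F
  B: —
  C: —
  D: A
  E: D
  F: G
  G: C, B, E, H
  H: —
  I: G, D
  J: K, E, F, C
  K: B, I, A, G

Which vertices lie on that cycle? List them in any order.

DFS with gray/black marking from F:
F gray
  G gray
    C gray
    C black
    B gray
    B black
    E gray
      D gray
        A gray
          A→F: F is gray → back edge
Back edge closes the cycle F → G → E → D → A → F; its vertices are {A, D, E, F, G}.

A, D, E, F, G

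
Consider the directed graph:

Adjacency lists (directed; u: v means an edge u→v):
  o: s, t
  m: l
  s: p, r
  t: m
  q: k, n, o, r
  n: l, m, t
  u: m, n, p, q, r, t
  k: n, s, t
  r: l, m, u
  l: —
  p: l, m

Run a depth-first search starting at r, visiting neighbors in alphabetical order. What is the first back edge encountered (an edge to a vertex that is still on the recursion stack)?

DFS from r (visiting neighbors in alphabetical order); mark gray on enter, black on exit:
r gray
  l gray
  l black
  m gray
    m→l: l black — skip
  m black
  u gray
    u→m: m black — skip
    n gray
      n→l: l black — skip
      n→m: m black — skip
      t gray
        t→m: m black — skip
      t black
    n black
    p gray
      p→l: l black — skip
      p→m: m black — skip
    p black
    q gray
      k gray
        k→n: n black — skip
        s gray
          s→p: p black — skip
          s→r: r is gray → back edge
First back edge: s → r.

s->r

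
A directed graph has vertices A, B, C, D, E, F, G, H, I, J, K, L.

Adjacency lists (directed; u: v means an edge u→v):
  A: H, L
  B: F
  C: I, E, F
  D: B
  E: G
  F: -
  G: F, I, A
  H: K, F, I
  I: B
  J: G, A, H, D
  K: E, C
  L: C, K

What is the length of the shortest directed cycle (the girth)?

5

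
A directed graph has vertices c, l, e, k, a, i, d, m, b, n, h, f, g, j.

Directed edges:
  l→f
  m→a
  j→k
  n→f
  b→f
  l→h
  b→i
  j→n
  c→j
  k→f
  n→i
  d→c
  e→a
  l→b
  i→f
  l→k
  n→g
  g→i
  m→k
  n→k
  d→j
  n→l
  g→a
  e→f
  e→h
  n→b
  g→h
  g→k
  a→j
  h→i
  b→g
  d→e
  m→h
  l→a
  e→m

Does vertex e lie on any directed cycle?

No

e lies on a cycle iff there is a path from e back to itself.
Exploring from e, it never reaches itself; equivalently, its strongly connected component is a singleton.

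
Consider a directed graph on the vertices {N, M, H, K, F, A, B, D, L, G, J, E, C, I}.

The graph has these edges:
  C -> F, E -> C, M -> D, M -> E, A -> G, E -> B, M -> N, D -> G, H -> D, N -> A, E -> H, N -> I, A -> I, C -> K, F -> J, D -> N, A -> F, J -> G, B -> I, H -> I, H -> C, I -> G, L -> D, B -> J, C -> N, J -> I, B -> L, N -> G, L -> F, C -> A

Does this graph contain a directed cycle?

No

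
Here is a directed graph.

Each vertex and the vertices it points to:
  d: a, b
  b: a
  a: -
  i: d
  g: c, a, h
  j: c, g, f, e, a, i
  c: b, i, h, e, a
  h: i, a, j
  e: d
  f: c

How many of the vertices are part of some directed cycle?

5

A vertex is on a directed cycle iff it belongs to a strongly connected component of size ≥ 2 (or has a self-loop).
The vertices on cycles are {c, f, g, h, j} — 5 in total.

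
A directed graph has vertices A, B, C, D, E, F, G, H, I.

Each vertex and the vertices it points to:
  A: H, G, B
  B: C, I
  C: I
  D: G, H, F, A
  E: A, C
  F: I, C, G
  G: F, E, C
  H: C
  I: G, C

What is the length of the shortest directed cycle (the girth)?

For each vertex v, BFS finds the shortest path from v back to v.
The shortest such closed walk is G → F → G, length 2.

2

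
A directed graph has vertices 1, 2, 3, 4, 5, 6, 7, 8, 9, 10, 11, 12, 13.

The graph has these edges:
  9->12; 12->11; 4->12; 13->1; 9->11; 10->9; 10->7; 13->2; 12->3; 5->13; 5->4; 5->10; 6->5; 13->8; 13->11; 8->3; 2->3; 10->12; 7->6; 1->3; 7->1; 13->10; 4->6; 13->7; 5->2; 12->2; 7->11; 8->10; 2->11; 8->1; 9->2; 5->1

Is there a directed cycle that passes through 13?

Yes

13 is on a cycle iff 13 can reach itself via ≥1 edge.
13 → 7 → 6 → 5 → 13 — yes.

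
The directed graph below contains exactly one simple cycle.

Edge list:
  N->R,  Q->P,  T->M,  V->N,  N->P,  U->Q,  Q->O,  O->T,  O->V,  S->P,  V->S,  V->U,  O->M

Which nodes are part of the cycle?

DFS with gray/black marking from O:
O gray
  V gray
    S gray
      P gray
      P black
    S black
    U gray
      Q gray
        Q→O: O is gray → back edge
Back edge closes the cycle O → V → U → Q → O; its vertices are {O, Q, U, V}.

O, Q, U, V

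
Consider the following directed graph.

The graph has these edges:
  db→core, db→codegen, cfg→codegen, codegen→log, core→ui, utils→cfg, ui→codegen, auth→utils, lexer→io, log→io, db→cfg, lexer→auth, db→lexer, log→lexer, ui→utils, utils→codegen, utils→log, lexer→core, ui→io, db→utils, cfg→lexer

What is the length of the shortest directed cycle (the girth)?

For each vertex v, BFS finds the shortest path from v back to v.
The shortest such closed walk is lexer → auth → utils → cfg → lexer, length 4.

4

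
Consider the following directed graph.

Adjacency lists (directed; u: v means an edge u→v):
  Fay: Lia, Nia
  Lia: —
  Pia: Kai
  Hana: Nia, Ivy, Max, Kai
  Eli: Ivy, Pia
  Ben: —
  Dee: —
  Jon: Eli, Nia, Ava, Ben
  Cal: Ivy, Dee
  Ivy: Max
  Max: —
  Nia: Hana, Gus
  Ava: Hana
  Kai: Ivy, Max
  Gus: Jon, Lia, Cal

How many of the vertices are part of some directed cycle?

A vertex is on a directed cycle iff it belongs to a strongly connected component of size ≥ 2 (or has a self-loop).
The vertices on cycles are {Ava, Gus, Jon, Nia, Hana} — 5 in total.

5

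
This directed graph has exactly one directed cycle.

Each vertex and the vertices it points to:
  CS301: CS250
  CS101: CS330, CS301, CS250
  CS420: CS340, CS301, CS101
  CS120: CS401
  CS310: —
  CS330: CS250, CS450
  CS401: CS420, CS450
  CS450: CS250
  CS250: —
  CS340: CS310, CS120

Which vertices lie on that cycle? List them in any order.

CS120, CS340, CS401, CS420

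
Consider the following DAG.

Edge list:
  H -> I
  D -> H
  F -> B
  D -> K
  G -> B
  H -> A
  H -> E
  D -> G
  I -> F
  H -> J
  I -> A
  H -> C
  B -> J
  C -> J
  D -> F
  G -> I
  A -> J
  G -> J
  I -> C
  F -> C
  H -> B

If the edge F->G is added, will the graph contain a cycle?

Yes

Adding F→G creates a cycle iff G can already reach F.
Path from G: G → I → F.
So G → … → F → G is a cycle.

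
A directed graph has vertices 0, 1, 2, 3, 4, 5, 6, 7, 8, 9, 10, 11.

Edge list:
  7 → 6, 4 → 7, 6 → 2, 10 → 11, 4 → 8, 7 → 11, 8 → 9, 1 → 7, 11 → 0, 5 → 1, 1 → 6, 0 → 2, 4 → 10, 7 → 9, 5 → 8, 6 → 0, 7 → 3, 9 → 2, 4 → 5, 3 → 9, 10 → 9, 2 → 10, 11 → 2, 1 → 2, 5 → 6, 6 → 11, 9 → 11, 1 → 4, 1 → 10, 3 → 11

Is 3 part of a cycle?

3 lies on a cycle iff there is a path from 3 back to itself.
Exploring from 3, it never reaches itself; equivalently, its strongly connected component is a singleton.

No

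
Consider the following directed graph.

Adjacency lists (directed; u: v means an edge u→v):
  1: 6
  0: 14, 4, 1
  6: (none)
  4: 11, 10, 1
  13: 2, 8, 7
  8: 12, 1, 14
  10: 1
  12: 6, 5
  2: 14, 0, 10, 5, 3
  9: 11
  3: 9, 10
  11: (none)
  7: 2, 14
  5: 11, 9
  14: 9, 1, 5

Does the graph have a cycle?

No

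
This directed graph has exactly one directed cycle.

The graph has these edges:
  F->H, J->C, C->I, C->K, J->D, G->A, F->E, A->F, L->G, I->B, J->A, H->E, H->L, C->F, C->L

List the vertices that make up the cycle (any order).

DFS with gray/black marking from L:
L gray
  G gray
    A gray
      F gray
        E gray
        E black
        H gray
          H→L: L is gray → back edge
Back edge closes the cycle L → G → A → F → H → L; its vertices are {A, F, G, H, L}.

A, F, G, H, L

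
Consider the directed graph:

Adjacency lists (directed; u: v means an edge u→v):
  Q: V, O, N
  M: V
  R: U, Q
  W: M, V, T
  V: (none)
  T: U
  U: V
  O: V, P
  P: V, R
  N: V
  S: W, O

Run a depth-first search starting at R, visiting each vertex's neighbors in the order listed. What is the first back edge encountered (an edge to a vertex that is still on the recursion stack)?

P->R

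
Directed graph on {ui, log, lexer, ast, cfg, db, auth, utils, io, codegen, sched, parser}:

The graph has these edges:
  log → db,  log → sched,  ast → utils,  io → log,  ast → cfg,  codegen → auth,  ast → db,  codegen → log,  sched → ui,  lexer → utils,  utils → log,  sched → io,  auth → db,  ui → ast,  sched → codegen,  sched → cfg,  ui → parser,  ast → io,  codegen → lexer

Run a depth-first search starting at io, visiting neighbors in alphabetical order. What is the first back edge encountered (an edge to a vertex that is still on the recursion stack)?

DFS from io (visiting neighbors in alphabetical order); mark gray on enter, black on exit:
io gray
  log gray
    db gray
    db black
    sched gray
      cfg gray
      cfg black
      codegen gray
        auth gray
          auth→db: db black — skip
        auth black
        lexer gray
          utils gray
            utils→log: log is gray → back edge
First back edge: utils → log.

utils->log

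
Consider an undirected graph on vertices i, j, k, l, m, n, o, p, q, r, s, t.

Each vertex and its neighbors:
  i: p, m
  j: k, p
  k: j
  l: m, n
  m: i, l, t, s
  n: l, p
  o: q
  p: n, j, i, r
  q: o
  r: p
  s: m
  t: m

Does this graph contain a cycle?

Yes

DFS, tracking each vertex's parent; an edge to a visited non-parent vertex closes a cycle.
Start from q:
visit q (parent –)
  visit o (parent q)
    o–q: parent, skip
visit i (parent –)
  visit p (parent i)
    visit n (parent p)
      visit l (parent n)
        visit m (parent l)
          m–i: i visited and ≠ parent → cycle
Cycle: i – p – n – l – m – i.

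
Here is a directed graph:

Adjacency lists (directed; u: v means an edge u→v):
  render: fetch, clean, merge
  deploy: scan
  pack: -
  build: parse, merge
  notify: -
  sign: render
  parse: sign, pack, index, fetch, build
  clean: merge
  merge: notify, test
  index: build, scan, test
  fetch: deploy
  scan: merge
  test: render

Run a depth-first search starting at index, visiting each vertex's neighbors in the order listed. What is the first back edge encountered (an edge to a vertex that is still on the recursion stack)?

test→render

DFS from index (visiting each vertex's neighbors in the order listed); mark gray on enter, black on exit:
index gray
  build gray
    parse gray
      sign gray
        render gray
          fetch gray
            deploy gray
              scan gray
                merge gray
                  notify gray
                  notify black
                  test gray
                    test→render: render is gray → back edge
First back edge: test → render.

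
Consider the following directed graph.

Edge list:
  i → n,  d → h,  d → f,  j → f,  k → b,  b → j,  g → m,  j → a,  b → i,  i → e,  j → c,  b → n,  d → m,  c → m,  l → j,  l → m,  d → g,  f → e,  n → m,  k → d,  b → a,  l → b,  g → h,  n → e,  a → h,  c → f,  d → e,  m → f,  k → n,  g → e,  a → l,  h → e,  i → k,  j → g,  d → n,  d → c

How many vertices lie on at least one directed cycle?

6

A vertex is on a directed cycle iff it belongs to a strongly connected component of size ≥ 2 (or has a self-loop).
The vertices on cycles are {a, b, i, j, k, l} — 6 in total.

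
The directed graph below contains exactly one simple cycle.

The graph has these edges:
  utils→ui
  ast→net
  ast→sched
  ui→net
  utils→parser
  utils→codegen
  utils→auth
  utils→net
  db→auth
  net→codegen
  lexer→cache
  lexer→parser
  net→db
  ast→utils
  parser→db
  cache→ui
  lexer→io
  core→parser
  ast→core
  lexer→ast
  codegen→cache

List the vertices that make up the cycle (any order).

DFS with gray/black marking from cache:
cache gray
  ui gray
    net gray
      codegen gray
        codegen→cache: cache is gray → back edge
Back edge closes the cycle cache → ui → net → codegen → cache; its vertices are {ui, net, cache, codegen}.

ui, net, cache, codegen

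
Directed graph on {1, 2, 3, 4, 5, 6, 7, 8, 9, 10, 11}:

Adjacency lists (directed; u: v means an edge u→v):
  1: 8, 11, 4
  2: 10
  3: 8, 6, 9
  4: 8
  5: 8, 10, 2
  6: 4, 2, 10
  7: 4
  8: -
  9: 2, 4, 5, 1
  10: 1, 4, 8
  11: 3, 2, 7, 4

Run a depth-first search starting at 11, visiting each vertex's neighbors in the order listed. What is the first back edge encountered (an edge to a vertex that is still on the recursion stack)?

DFS from 11 (visiting each vertex's neighbors in the order listed); mark gray on enter, black on exit:
11 gray
  3 gray
    8 gray
    8 black
    6 gray
      4 gray
        4→8: 8 black — skip
      4 black
      2 gray
        10 gray
          1 gray
            1→8: 8 black — skip
            1→11: 11 is gray → back edge
First back edge: 1 → 11.

1->11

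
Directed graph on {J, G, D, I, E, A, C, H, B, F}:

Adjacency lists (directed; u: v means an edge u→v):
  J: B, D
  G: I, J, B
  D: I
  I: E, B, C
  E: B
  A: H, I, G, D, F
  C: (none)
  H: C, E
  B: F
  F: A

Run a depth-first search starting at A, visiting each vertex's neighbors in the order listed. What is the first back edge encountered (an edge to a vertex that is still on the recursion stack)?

F->A

DFS from A (visiting each vertex's neighbors in the order listed); mark gray on enter, black on exit:
A gray
  H gray
    C gray
    C black
    E gray
      B gray
        F gray
          F→A: A is gray → back edge
First back edge: F → A.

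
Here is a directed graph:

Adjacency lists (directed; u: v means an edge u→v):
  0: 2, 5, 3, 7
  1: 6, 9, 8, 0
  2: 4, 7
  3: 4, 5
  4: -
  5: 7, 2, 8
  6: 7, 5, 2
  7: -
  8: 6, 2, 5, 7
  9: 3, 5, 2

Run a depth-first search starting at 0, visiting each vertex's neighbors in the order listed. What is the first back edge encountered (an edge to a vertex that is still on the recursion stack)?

DFS from 0 (visiting each vertex's neighbors in the order listed); mark gray on enter, black on exit:
0 gray
  2 gray
    4 gray
    4 black
    7 gray
    7 black
  2 black
  5 gray
    5→7: 7 black — skip
    5→2: 2 black — skip
    8 gray
      6 gray
        6→7: 7 black — skip
        6→5: 5 is gray → back edge
First back edge: 6 → 5.

6→5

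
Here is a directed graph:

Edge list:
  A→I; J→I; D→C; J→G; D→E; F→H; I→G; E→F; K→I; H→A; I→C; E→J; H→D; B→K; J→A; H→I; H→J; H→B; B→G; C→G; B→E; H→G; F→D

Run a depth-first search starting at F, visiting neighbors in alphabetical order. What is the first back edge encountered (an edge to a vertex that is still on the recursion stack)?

E→F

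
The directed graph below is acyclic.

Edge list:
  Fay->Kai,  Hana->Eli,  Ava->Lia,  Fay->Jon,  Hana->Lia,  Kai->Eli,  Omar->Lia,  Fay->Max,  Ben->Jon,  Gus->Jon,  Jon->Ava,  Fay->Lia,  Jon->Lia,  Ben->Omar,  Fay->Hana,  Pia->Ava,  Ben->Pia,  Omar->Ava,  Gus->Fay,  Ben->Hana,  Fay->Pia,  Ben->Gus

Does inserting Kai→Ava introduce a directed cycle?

No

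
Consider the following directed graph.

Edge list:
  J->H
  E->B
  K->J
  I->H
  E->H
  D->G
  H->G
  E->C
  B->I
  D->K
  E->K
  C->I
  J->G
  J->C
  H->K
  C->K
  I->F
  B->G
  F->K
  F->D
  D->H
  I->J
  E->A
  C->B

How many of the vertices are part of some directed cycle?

8

A vertex is on a directed cycle iff it belongs to a strongly connected component of size ≥ 2 (or has a self-loop).
The vertices on cycles are {B, C, D, F, H, I, J, K} — 8 in total.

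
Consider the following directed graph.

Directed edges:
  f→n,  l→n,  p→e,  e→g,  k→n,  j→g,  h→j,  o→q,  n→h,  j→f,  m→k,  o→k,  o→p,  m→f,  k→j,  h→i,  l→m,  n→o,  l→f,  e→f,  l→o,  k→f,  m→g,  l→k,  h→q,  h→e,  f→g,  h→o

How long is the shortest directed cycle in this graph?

3

For each vertex v, BFS finds the shortest path from v back to v.
The shortest such closed walk is n → o → k → n, length 3.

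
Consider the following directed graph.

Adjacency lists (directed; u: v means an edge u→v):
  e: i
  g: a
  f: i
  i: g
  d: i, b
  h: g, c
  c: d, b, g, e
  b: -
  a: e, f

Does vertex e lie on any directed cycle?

Yes

e is on a cycle iff e can reach itself via ≥1 edge.
e → i → g → a → e — yes.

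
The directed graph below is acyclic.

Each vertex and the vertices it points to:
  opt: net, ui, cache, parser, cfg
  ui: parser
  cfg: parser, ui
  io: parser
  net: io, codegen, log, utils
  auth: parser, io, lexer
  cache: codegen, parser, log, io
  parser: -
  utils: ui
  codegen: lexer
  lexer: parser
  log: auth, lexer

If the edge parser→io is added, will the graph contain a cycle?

Yes

Adding parser→io creates a cycle iff io can already reach parser.
Path from io: io → parser.
So io → … → parser → io is a cycle.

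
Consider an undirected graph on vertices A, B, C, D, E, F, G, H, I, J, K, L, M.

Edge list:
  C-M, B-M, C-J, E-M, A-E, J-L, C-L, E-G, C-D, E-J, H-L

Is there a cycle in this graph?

Yes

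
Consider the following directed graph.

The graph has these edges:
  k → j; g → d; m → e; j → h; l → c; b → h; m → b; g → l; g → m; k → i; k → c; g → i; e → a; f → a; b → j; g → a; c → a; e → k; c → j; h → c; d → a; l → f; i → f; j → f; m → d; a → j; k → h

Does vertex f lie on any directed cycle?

Yes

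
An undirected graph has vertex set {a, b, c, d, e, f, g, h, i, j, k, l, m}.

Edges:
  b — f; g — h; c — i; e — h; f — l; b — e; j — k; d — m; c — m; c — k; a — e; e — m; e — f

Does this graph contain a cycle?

DFS, tracking each vertex's parent; an edge to a visited non-parent vertex closes a cycle.
Start from l:
visit l (parent –)
  visit f (parent l)
    f–l: parent, skip
    visit b (parent f)
      b–f: parent, skip
      visit e (parent b)
        visit a (parent e)
          a–e: parent, skip
        e–f: f visited and ≠ parent → cycle
Cycle: f – b – e – f.

Yes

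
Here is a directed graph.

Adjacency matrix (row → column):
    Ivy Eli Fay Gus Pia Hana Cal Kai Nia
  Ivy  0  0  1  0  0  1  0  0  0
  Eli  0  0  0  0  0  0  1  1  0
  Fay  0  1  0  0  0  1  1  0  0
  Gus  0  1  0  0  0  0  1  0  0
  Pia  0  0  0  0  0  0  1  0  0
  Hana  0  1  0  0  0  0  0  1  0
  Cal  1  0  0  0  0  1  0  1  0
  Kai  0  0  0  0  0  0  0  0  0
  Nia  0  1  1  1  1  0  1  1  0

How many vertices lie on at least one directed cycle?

5

A vertex is on a directed cycle iff it belongs to a strongly connected component of size ≥ 2 (or has a self-loop).
The vertices on cycles are {Cal, Eli, Fay, Ivy, Hana} — 5 in total.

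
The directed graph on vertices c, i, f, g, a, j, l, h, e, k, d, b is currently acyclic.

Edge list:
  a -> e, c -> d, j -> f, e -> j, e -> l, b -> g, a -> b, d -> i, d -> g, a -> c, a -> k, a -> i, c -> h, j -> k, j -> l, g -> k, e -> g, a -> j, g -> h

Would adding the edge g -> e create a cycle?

Adding g→e creates a cycle iff e can already reach g.
Path from e: e → g.
So e → … → g → e is a cycle.

Yes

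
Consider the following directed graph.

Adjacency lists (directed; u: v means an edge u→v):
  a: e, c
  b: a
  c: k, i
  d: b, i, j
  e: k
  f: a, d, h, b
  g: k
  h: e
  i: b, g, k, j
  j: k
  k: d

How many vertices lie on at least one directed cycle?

9

A vertex is on a directed cycle iff it belongs to a strongly connected component of size ≥ 2 (or has a self-loop).
The vertices on cycles are {a, b, c, d, e, g, i, j, k} — 9 in total.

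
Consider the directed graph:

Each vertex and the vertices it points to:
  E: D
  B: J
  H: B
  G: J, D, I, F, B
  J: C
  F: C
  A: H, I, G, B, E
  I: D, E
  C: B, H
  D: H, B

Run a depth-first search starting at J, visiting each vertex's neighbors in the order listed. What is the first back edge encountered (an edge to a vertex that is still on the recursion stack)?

DFS from J (visiting each vertex's neighbors in the order listed); mark gray on enter, black on exit:
J gray
  C gray
    B gray
      B→J: J is gray → back edge
First back edge: B → J.

B->J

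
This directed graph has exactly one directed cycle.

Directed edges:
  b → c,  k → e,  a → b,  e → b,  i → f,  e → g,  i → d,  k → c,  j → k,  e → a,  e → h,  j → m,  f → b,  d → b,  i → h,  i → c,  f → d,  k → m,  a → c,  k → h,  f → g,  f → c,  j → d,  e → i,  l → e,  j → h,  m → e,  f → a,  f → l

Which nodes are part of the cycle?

e, f, i, l

DFS with gray/black marking from e:
e gray
  g gray
  g black
  a gray
    c gray
    c black
    b gray
      b→c: c black — skip
    b black
  a black
  i gray
    h gray
    h black
    f gray
      f→c: c black — skip
      d gray
        d→b: b black — skip
      d black
      l gray
        l→e: e is gray → back edge
Back edge closes the cycle e → i → f → l → e; its vertices are {e, f, i, l}.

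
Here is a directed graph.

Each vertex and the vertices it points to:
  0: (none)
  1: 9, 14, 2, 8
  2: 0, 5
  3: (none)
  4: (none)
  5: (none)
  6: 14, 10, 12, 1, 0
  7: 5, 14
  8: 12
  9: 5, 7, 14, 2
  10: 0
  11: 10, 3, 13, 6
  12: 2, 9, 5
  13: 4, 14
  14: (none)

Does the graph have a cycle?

DFS with white/gray/black marking, starting from 11:
11 gray
  10 gray
    0 gray
    0 black
  10 black
  3 gray
  3 black
  13 gray
    4 gray
    4 black
    14 gray
    14 black
  13 black
  6 gray
    6→14: 14 black — skip
    6→10: 10 black — skip
    12 gray
      2 gray
        2→0: 0 black — skip
        5 gray
        5 black
      2 black
      9 gray
        9→5: 5 black — skip
        7 gray
          7→5: 5 black — skip
          7→14: 14 black — skip
        7 black
        9→14: 14 black — skip
        9→2: 2 black — skip
      9 black
      12→5: 5 black — skip
    12 black
    1 gray
      1→9: 9 black — skip
      1→14: 14 black — skip
      1→2: 2 black — skip
      8 gray
        8→12: 12 black — skip
      8 black
    1 black
    6→0: 0 black — skip
  6 black
11 black
Every edge goes to a white or black vertex — no back edge, so the graph is acyclic.

No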